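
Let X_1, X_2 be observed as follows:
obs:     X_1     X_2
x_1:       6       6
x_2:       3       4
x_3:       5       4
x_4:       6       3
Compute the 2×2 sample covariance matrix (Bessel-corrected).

Step 1 — column means:
  mean(X_1) = (6 + 3 + 5 + 6) / 4 = 20/4 = 5
  mean(X_2) = (6 + 4 + 4 + 3) / 4 = 17/4 = 4.25

Step 2 — sample covariance S[i,j] = (1/(n-1)) · Σ_k (x_{k,i} - mean_i) · (x_{k,j} - mean_j), with n-1 = 3.
  S[X_1,X_1] = ((1)·(1) + (-2)·(-2) + (0)·(0) + (1)·(1)) / 3 = 6/3 = 2
  S[X_1,X_2] = ((1)·(1.75) + (-2)·(-0.25) + (0)·(-0.25) + (1)·(-1.25)) / 3 = 1/3 = 0.3333
  S[X_2,X_2] = ((1.75)·(1.75) + (-0.25)·(-0.25) + (-0.25)·(-0.25) + (-1.25)·(-1.25)) / 3 = 4.75/3 = 1.5833

S is symmetric (S[j,i] = S[i,j]). Assembling:

S = [[2, 0.3333],
 [0.3333, 1.5833]]


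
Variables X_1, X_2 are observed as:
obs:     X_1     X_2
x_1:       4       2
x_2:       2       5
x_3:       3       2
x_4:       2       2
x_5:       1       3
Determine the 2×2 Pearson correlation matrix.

Step 1 — column means:
  mean(X_1) = (4 + 2 + 3 + 2 + 1) / 5 = 12/5 = 2.4
  mean(X_2) = (2 + 5 + 2 + 2 + 3) / 5 = 14/5 = 2.8

Step 2 — sample variances and covariances s[i,j] = (1/(n-1)) · Σ_k (x_{k,i} - mean_i) · (x_{k,j} - mean_j), with n-1 = 4:
  s[X_1,X_1] = ((1.6)·(1.6) + (-0.4)·(-0.4) + (0.6)·(0.6) + (-0.4)·(-0.4) + (-1.4)·(-1.4)) / 4 = 5.2/4 = 1.3
  s[X_1,X_2] = ((1.6)·(-0.8) + (-0.4)·(2.2) + (0.6)·(-0.8) + (-0.4)·(-0.8) + (-1.4)·(0.2)) / 4 = -2.6/4 = -0.65
  s[X_2,X_2] = ((-0.8)·(-0.8) + (2.2)·(2.2) + (-0.8)·(-0.8) + (-0.8)·(-0.8) + (0.2)·(0.2)) / 4 = 6.8/4 = 1.7
  Sample standard deviations s_i = √(s[i,i]):
  s(X_1) = √(1.3) = 1.1402
  s(X_2) = √(1.7) = 1.3038

Step 3 — r_{ij} = s_{ij} / (s_i · s_j):
  r[X_1,X_1] = 1 (diagonal).
  r[X_1,X_2] = -0.65 / (1.1402 · 1.3038) = -0.65 / 1.4866 = -0.4372
  r[X_2,X_2] = 1 (diagonal).

R is symmetric with unit diagonal. Assembling:

R = [[1, -0.4372],
 [-0.4372, 1]]


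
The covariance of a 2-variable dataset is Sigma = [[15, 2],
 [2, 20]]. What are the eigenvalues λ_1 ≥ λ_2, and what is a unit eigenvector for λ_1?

Step 1 — characteristic polynomial of 2×2 Sigma:
  det(Sigma - λI) = λ² - trace · λ + det = 0.
  trace = 15 + 20 = 35, det = 15·20 - (2)² = 296.
Step 2 — discriminant:
  Δ = trace² - 4·det = 1225 - 1184 = 41.
Step 3 — eigenvalues:
  λ = (trace ± √Δ)/2 = (35 ± 6.4031)/2,
  λ_1 = 20.7016,  λ_2 = 14.2984.

Step 4 — unit eigenvector for λ_1: solve (Sigma - λ_1 I)v = 0. First row:
  (15 - 20.7016)·v_x + (2)·v_y = 0, i.e. (-5.7016)·v_x + (2)·v_y = 0,
  so v ∝ (b, λ_1 - a) = (2, 5.7016) = u.
  ||u|| = √((2)² + (5.7016)²) = √(36.5078) ≈ 6.0422,
  v_1 = u/||u|| ≈ (0.331, 0.9436) (||v_1|| = 1).

λ_1 = 20.7016,  λ_2 = 14.2984;  v_1 ≈ (0.331, 0.9436)


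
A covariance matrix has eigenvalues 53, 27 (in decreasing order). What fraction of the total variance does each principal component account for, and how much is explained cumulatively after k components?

Step 1 — total variance = trace(Sigma) = Σ λ_i = 53 + 27 = 80.

Step 2 — fraction explained by component i = λ_i / Σ λ:
  PC1: 53/80 = 0.6625
  PC2: 27/80 = 0.3375

Step 3 — cumulative fraction after k components = (λ_1 + ... + λ_k) / Σ λ:
  k = 1: 53/80 = 0.6625
  k = 2: (53 + 27)/80 = 80/80 = 1

Summary (fraction, with percent):

explained: PC1 0.6625 (66.25%), PC2 0.3375 (33.75%);  cumulative: 0.6625, 1


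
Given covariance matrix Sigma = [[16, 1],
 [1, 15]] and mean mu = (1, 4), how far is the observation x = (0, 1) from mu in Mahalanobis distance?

Step 1 — centre the observation: (x - mu) = (-1, -3).

Step 2 — invert Sigma. det(Sigma) = 16·15 - (1)² = 239.
  Sigma^{-1} = (1/det) · [[d, -b], [-b, a]] = [[0.0628, -0.0042],
 [-0.0042, 0.0669]].

Step 3 — form the quadratic (x - mu)^T · Sigma^{-1} · (x - mu):
  Sigma^{-1} · (x - mu) = (-0.0502, -0.1967).
  (x - mu)^T · [Sigma^{-1} · (x - mu)] = (-1)·(-0.0502) + (-3)·(-0.1967) = 0.6402.

Step 4 — take square root: d = √(0.6402) ≈ 0.8001.

d(x, mu) = √(0.6402) ≈ 0.8001


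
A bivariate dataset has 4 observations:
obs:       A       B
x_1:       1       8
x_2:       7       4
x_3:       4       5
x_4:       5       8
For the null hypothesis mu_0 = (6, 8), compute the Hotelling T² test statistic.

Step 1 — sample mean vector:
  mean(A) = (1 + 7 + 4 + 5) / 4 = 17/4 = 4.25
  mean(B) = (8 + 4 + 5 + 8) / 4 = 25/4 = 6.25
  x̄ = (4.25, 6.25),  deviation x̄ - mu_0 = (4.25, 6.25) - (6, 8) = (-1.75, -1.75).

Step 2 — sample covariance matrix, S[i,j] = (1/(n-1)) · Σ_k (x_{k,i} - mean_i) · (x_{k,j} - mean_j), divisor n-1 = 3:
  S[A,A] = ((-3.25)·(-3.25) + (2.75)·(2.75) + (-0.25)·(-0.25) + (0.75)·(0.75)) / 3 = 18.75/3 = 6.25
  S[A,B] = ((-3.25)·(1.75) + (2.75)·(-2.25) + (-0.25)·(-1.25) + (0.75)·(1.75)) / 3 = -10.25/3 = -3.4167
  S[B,B] = ((1.75)·(1.75) + (-2.25)·(-2.25) + (-1.25)·(-1.25) + (1.75)·(1.75)) / 3 = 12.75/3 = 4.25
  S = [[6.25, -3.4167],
 [-3.4167, 4.25]].

Step 3 — invert S. det(S) = 6.25·4.25 - (-3.4167)² = 14.8889.
  S^{-1} = (1/det) · [[d, -b], [-b, a]] = [[0.2854, 0.2295],
 [0.2295, 0.4198]].

Step 4 — quadratic form (x̄ - mu_0)^T · S^{-1} · (x̄ - mu_0):
  S^{-1} · (x̄ - mu_0) = (-0.9011, -1.1362),
  (x̄ - mu_0)^T · [...] = (-1.75)·(-0.9011) + (-1.75)·(-1.1362) = 3.5653.

Step 5 — scale by n: T² = 4 · 3.5653 = 14.2612.

T² ≈ 14.2612


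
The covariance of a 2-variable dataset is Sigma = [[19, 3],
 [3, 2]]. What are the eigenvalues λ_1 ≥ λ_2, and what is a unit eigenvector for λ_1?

Step 1 — characteristic polynomial of 2×2 Sigma:
  det(Sigma - λI) = λ² - trace · λ + det = 0.
  trace = 19 + 2 = 21, det = 19·2 - (3)² = 29.
Step 2 — discriminant:
  Δ = trace² - 4·det = 441 - 116 = 325.
Step 3 — eigenvalues:
  λ = (trace ± √Δ)/2 = (21 ± 18.0278)/2,
  λ_1 = 19.5139,  λ_2 = 1.4861.

Step 4 — unit eigenvector for λ_1: solve (Sigma - λ_1 I)v = 0. First row:
  (19 - 19.5139)·v_x + (3)·v_y = 0, i.e. (-0.5139)·v_x + (3)·v_y = 0,
  so v ∝ (b, λ_1 - a) = (3, 0.5139) = u.
  ||u|| = √((3)² + (0.5139)²) = √(9.2641) ≈ 3.0437,
  v_1 = u/||u|| ≈ (0.9856, 0.1688) (||v_1|| = 1).

λ_1 = 19.5139,  λ_2 = 1.4861;  v_1 ≈ (0.9856, 0.1688)


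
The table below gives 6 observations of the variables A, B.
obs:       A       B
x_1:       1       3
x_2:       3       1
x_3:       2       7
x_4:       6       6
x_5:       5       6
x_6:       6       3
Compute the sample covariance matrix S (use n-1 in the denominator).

Step 1 — column means:
  mean(A) = (1 + 3 + 2 + 6 + 5 + 6) / 6 = 23/6 = 3.8333
  mean(B) = (3 + 1 + 7 + 6 + 6 + 3) / 6 = 26/6 = 4.3333

Step 2 — sample covariance S[i,j] = (1/(n-1)) · Σ_k (x_{k,i} - mean_i) · (x_{k,j} - mean_j), with n-1 = 5.
  S[A,A] = ((-2.8333)·(-2.8333) + (-0.8333)·(-0.8333) + (-1.8333)·(-1.8333) + (2.1667)·(2.1667) + (1.1667)·(1.1667) + (2.1667)·(2.1667)) / 5 = 22.8333/5 = 4.5667
  S[A,B] = ((-2.8333)·(-1.3333) + (-0.8333)·(-3.3333) + (-1.8333)·(2.6667) + (2.1667)·(1.6667) + (1.1667)·(1.6667) + (2.1667)·(-1.3333)) / 5 = 4.3333/5 = 0.8667
  S[B,B] = ((-1.3333)·(-1.3333) + (-3.3333)·(-3.3333) + (2.6667)·(2.6667) + (1.6667)·(1.6667) + (1.6667)·(1.6667) + (-1.3333)·(-1.3333)) / 5 = 27.3333/5 = 5.4667

S is symmetric (S[j,i] = S[i,j]). Assembling:

S = [[4.5667, 0.8667],
 [0.8667, 5.4667]]


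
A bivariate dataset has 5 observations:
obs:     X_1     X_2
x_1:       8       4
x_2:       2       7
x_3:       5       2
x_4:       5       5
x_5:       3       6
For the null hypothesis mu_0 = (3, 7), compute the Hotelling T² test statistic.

Step 1 — sample mean vector:
  mean(X_1) = (8 + 2 + 5 + 5 + 3) / 5 = 23/5 = 4.6
  mean(X_2) = (4 + 7 + 2 + 5 + 6) / 5 = 24/5 = 4.8
  x̄ = (4.6, 4.8),  deviation x̄ - mu_0 = (4.6, 4.8) - (3, 7) = (1.6, -2.2).

Step 2 — sample covariance matrix, S[i,j] = (1/(n-1)) · Σ_k (x_{k,i} - mean_i) · (x_{k,j} - mean_j), divisor n-1 = 4:
  S[X_1,X_1] = ((3.4)·(3.4) + (-2.6)·(-2.6) + (0.4)·(0.4) + (0.4)·(0.4) + (-1.6)·(-1.6)) / 4 = 21.2/4 = 5.3
  S[X_1,X_2] = ((3.4)·(-0.8) + (-2.6)·(2.2) + (0.4)·(-2.8) + (0.4)·(0.2) + (-1.6)·(1.2)) / 4 = -11.4/4 = -2.85
  S[X_2,X_2] = ((-0.8)·(-0.8) + (2.2)·(2.2) + (-2.8)·(-2.8) + (0.2)·(0.2) + (1.2)·(1.2)) / 4 = 14.8/4 = 3.7
  S = [[5.3, -2.85],
 [-2.85, 3.7]].

Step 3 — invert S. det(S) = 5.3·3.7 - (-2.85)² = 11.4875.
  S^{-1} = (1/det) · [[d, -b], [-b, a]] = [[0.3221, 0.2481],
 [0.2481, 0.4614]].

Step 4 — quadratic form (x̄ - mu_0)^T · S^{-1} · (x̄ - mu_0):
  S^{-1} · (x̄ - mu_0) = (-0.0305, -0.6181),
  (x̄ - mu_0)^T · [...] = (1.6)·(-0.0305) + (-2.2)·(-0.6181) = 1.311.

Step 5 — scale by n: T² = 5 · 1.311 = 6.555.

T² ≈ 6.555


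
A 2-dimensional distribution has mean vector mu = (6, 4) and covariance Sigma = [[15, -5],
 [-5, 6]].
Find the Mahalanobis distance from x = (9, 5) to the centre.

Step 1 — centre the observation: (x - mu) = (3, 1).

Step 2 — invert Sigma. det(Sigma) = 15·6 - (-5)² = 65.
  Sigma^{-1} = (1/det) · [[d, -b], [-b, a]] = [[0.0923, 0.0769],
 [0.0769, 0.2308]].

Step 3 — form the quadratic (x - mu)^T · Sigma^{-1} · (x - mu):
  Sigma^{-1} · (x - mu) = (0.3538, 0.4615).
  (x - mu)^T · [Sigma^{-1} · (x - mu)] = (3)·(0.3538) + (1)·(0.4615) = 1.5231.

Step 4 — take square root: d = √(1.5231) ≈ 1.2341.

d(x, mu) = √(1.5231) ≈ 1.2341


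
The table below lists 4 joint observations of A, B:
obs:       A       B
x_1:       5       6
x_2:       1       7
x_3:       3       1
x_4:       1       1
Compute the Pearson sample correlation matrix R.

Step 1 — column means:
  mean(A) = (5 + 1 + 3 + 1) / 4 = 10/4 = 2.5
  mean(B) = (6 + 7 + 1 + 1) / 4 = 15/4 = 3.75

Step 2 — sample variances and covariances s[i,j] = (1/(n-1)) · Σ_k (x_{k,i} - mean_i) · (x_{k,j} - mean_j), with n-1 = 3:
  s[A,A] = ((2.5)·(2.5) + (-1.5)·(-1.5) + (0.5)·(0.5) + (-1.5)·(-1.5)) / 3 = 11/3 = 3.6667
  s[A,B] = ((2.5)·(2.25) + (-1.5)·(3.25) + (0.5)·(-2.75) + (-1.5)·(-2.75)) / 3 = 3.5/3 = 1.1667
  s[B,B] = ((2.25)·(2.25) + (3.25)·(3.25) + (-2.75)·(-2.75) + (-2.75)·(-2.75)) / 3 = 30.75/3 = 10.25
  Sample standard deviations s_i = √(s[i,i]):
  s(A) = √(3.6667) = 1.9149
  s(B) = √(10.25) = 3.2016

Step 3 — r_{ij} = s_{ij} / (s_i · s_j):
  r[A,A] = 1 (diagonal).
  r[A,B] = 1.1667 / (1.9149 · 3.2016) = 1.1667 / 6.1305 = 0.1903
  r[B,B] = 1 (diagonal).

R is symmetric with unit diagonal. Assembling:

R = [[1, 0.1903],
 [0.1903, 1]]


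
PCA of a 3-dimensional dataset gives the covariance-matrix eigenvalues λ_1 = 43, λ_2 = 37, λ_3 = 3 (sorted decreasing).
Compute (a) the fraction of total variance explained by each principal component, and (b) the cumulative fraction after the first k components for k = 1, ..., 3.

Step 1 — total variance = trace(Sigma) = Σ λ_i = 43 + 37 + 3 = 83.

Step 2 — fraction explained by component i = λ_i / Σ λ:
  PC1: 43/83 = 0.5181
  PC2: 37/83 = 0.4458
  PC3: 3/83 = 0.0361

Step 3 — cumulative fraction after k components = (λ_1 + ... + λ_k) / Σ λ:
  k = 1: 43/83 = 0.5181
  k = 2: (43 + 37)/83 = 80/83 = 0.9639
  k = 3: (43 + 37 + 3)/83 = 83/83 = 1

Summary (fraction, with percent):

explained: PC1 0.5181 (51.81%), PC2 0.4458 (44.58%), PC3 0.0361 (3.61%);  cumulative: 0.5181, 0.9639, 1


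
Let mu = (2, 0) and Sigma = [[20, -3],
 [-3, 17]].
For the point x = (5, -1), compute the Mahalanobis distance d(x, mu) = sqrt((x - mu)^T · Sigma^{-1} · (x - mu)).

Step 1 — centre the observation: (x - mu) = (3, -1).

Step 2 — invert Sigma. det(Sigma) = 20·17 - (-3)² = 331.
  Sigma^{-1} = (1/det) · [[d, -b], [-b, a]] = [[0.0514, 0.0091],
 [0.0091, 0.0604]].

Step 3 — form the quadratic (x - mu)^T · Sigma^{-1} · (x - mu):
  Sigma^{-1} · (x - mu) = (0.145, -0.0332).
  (x - mu)^T · [Sigma^{-1} · (x - mu)] = (3)·(0.145) + (-1)·(-0.0332) = 0.4683.

Step 4 — take square root: d = √(0.4683) ≈ 0.6843.

d(x, mu) = √(0.4683) ≈ 0.6843


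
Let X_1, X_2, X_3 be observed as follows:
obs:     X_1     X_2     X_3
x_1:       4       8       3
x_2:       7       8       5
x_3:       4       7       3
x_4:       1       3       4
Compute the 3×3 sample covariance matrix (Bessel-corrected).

Step 1 — column means:
  mean(X_1) = (4 + 7 + 4 + 1) / 4 = 16/4 = 4
  mean(X_2) = (8 + 8 + 7 + 3) / 4 = 26/4 = 6.5
  mean(X_3) = (3 + 5 + 3 + 4) / 4 = 15/4 = 3.75

Step 2 — sample covariance S[i,j] = (1/(n-1)) · Σ_k (x_{k,i} - mean_i) · (x_{k,j} - mean_j), with n-1 = 3.
  S[X_1,X_1] = ((0)·(0) + (3)·(3) + (0)·(0) + (-3)·(-3)) / 3 = 18/3 = 6
  S[X_1,X_2] = ((0)·(1.5) + (3)·(1.5) + (0)·(0.5) + (-3)·(-3.5)) / 3 = 15/3 = 5
  S[X_1,X_3] = ((0)·(-0.75) + (3)·(1.25) + (0)·(-0.75) + (-3)·(0.25)) / 3 = 3/3 = 1
  S[X_2,X_2] = ((1.5)·(1.5) + (1.5)·(1.5) + (0.5)·(0.5) + (-3.5)·(-3.5)) / 3 = 17/3 = 5.6667
  S[X_2,X_3] = ((1.5)·(-0.75) + (1.5)·(1.25) + (0.5)·(-0.75) + (-3.5)·(0.25)) / 3 = -0.5/3 = -0.1667
  S[X_3,X_3] = ((-0.75)·(-0.75) + (1.25)·(1.25) + (-0.75)·(-0.75) + (0.25)·(0.25)) / 3 = 2.75/3 = 0.9167

S is symmetric (S[j,i] = S[i,j]). Assembling:

S = [[6, 5, 1],
 [5, 5.6667, -0.1667],
 [1, -0.1667, 0.9167]]


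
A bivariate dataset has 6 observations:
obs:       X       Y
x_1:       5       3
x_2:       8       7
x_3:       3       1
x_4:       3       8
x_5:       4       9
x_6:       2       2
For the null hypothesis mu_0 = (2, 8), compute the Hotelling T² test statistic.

Step 1 — sample mean vector:
  mean(X) = (5 + 8 + 3 + 3 + 4 + 2) / 6 = 25/6 = 4.1667
  mean(Y) = (3 + 7 + 1 + 8 + 9 + 2) / 6 = 30/6 = 5
  x̄ = (4.1667, 5),  deviation x̄ - mu_0 = (4.1667, 5) - (2, 8) = (2.1667, -3).

Step 2 — sample covariance matrix, S[i,j] = (1/(n-1)) · Σ_k (x_{k,i} - mean_i) · (x_{k,j} - mean_j), divisor n-1 = 5:
  S[X,X] = ((0.8333)·(0.8333) + (3.8333)·(3.8333) + (-1.1667)·(-1.1667) + (-1.1667)·(-1.1667) + (-0.1667)·(-0.1667) + (-2.1667)·(-2.1667)) / 5 = 22.8333/5 = 4.5667
  S[X,Y] = ((0.8333)·(-2) + (3.8333)·(2) + (-1.1667)·(-4) + (-1.1667)·(3) + (-0.1667)·(4) + (-2.1667)·(-3)) / 5 = 13/5 = 2.6
  S[Y,Y] = ((-2)·(-2) + (2)·(2) + (-4)·(-4) + (3)·(3) + (4)·(4) + (-3)·(-3)) / 5 = 58/5 = 11.6
  S = [[4.5667, 2.6],
 [2.6, 11.6]].

Step 3 — invert S. det(S) = 4.5667·11.6 - (2.6)² = 46.2133.
  S^{-1} = (1/det) · [[d, -b], [-b, a]] = [[0.251, -0.0563],
 [-0.0563, 0.0988]].

Step 4 — quadratic form (x̄ - mu_0)^T · S^{-1} · (x̄ - mu_0):
  S^{-1} · (x̄ - mu_0) = (0.7126, -0.4183),
  (x̄ - mu_0)^T · [...] = (2.1667)·(0.7126) + (-3)·(-0.4183) = 2.7991.

Step 5 — scale by n: T² = 6 · 2.7991 = 16.7946.

T² ≈ 16.7946


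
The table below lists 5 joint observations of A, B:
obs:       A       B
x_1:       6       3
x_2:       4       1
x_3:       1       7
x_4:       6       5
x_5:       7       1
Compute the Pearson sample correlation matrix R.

Step 1 — column means:
  mean(A) = (6 + 4 + 1 + 6 + 7) / 5 = 24/5 = 4.8
  mean(B) = (3 + 1 + 7 + 5 + 1) / 5 = 17/5 = 3.4

Step 2 — sample variances and covariances s[i,j] = (1/(n-1)) · Σ_k (x_{k,i} - mean_i) · (x_{k,j} - mean_j), with n-1 = 4:
  s[A,A] = ((1.2)·(1.2) + (-0.8)·(-0.8) + (-3.8)·(-3.8) + (1.2)·(1.2) + (2.2)·(2.2)) / 4 = 22.8/4 = 5.7
  s[A,B] = ((1.2)·(-0.4) + (-0.8)·(-2.4) + (-3.8)·(3.6) + (1.2)·(1.6) + (2.2)·(-2.4)) / 4 = -15.6/4 = -3.9
  s[B,B] = ((-0.4)·(-0.4) + (-2.4)·(-2.4) + (3.6)·(3.6) + (1.6)·(1.6) + (-2.4)·(-2.4)) / 4 = 27.2/4 = 6.8
  Sample standard deviations s_i = √(s[i,i]):
  s(A) = √(5.7) = 2.3875
  s(B) = √(6.8) = 2.6077

Step 3 — r_{ij} = s_{ij} / (s_i · s_j):
  r[A,A] = 1 (diagonal).
  r[A,B] = -3.9 / (2.3875 · 2.6077) = -3.9 / 6.2258 = -0.6264
  r[B,B] = 1 (diagonal).

R is symmetric with unit diagonal. Assembling:

R = [[1, -0.6264],
 [-0.6264, 1]]


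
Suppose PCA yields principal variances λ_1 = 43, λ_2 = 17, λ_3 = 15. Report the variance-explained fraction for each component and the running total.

Step 1 — total variance = trace(Sigma) = Σ λ_i = 43 + 17 + 15 = 75.

Step 2 — fraction explained by component i = λ_i / Σ λ:
  PC1: 43/75 = 0.5733
  PC2: 17/75 = 0.2267
  PC3: 15/75 = 0.2

Step 3 — cumulative fraction after k components = (λ_1 + ... + λ_k) / Σ λ:
  k = 1: 43/75 = 0.5733
  k = 2: (43 + 17)/75 = 60/75 = 0.8
  k = 3: (43 + 17 + 15)/75 = 75/75 = 1

Summary (fraction, with percent):

explained: PC1 0.5733 (57.33%), PC2 0.2267 (22.67%), PC3 0.2 (20%);  cumulative: 0.5733, 0.8, 1


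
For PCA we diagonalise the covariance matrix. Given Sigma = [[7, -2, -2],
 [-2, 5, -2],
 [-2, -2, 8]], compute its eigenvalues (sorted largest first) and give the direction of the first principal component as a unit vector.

Step 1 — characteristic polynomial p(λ) = det(λI - Sigma) = λ³ - tr·λ² + c_1·λ - det, where tr = trace, c_1 = sum of the principal 2×2 minors, det = det(Sigma):
  tr = 7 + 5 + 8 = 20,
  c_1 = (7·5 - (-2)²) + (7·8 - (-2)²) + (5·8 - (-2)²) = 31 + 52 + 36 = 119,
  det = 7·(5·8 - (-2)²) - (-2)·((-2)·8 - (-2)·(-2)) + (-2)·((-2)·(-2) - 5·(-2)) = 7·(36) - (-2)·(-20) + (-2)·(14) = 184.
  So p(λ) = λ³ - 20λ² + 119λ - 184.
Step 2 — look for an integer root (rational root theorem: any rational root is an integer divisor of 184). Testing λ = 8:
  p(8) = 512 - 1280 + 952 - 184 = 0  ✓
  Dividing out (λ - 8): p(λ) = (λ - 8)(λ² - 12λ + 23).
Step 3 — remaining eigenvalues from the quadratic λ² - 12λ + 23 = 0:
  Δ = 12² - 4·23 = 144 - 92 = 52,  λ = (12 ± √52)/2 = (12 ± 7.2111)/2 ≈ 9.6056 or 2.3944.
  Sorted: λ_1 = 9.6056,  λ_2 = 8,  λ_3 = 2.3944  (check: sum = 20 = tr ✓).

Step 4 — unit eigenvector for λ_1 ≈ 9.6056: v spans the null space of (Sigma - λ_1 I), whose rows are
  r_1 = (-2.6056, -2, -2),  r_2 = (-2, -4.6056, -2),  r_3 = (-2, -2, -1.6056).
  v is orthogonal to every row, so take v ∝ r_1 × r_2 = ((-2)·(-2) - (-2)·(-4.6056), (-2)·(-2) - (-2.6056)·(-2), (-2.6056)·(-4.6056) - (-2)·(-2)) ≈ (-5.2111, -1.2111, 8).
  Rescale (multiply by -1 so the first nonzero entry is positive): u = (5.2111, 1.2111, -8).
  ||u|| = √((5.2111)² + (1.2111)² + (-8)²) = √(92.6224) ≈ 9.6241,  v_1 = u/||u|| ≈ (0.5415, 0.1258, -0.8313) (||v_1|| = 1).

λ_1 = 9.6056,  λ_2 = 8,  λ_3 = 2.3944;  v_1 ≈ (0.5415, 0.1258, -0.8313)


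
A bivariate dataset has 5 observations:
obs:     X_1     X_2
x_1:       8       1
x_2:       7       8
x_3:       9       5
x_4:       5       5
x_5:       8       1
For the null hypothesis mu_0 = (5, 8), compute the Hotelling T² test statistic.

Step 1 — sample mean vector:
  mean(X_1) = (8 + 7 + 9 + 5 + 8) / 5 = 37/5 = 7.4
  mean(X_2) = (1 + 8 + 5 + 5 + 1) / 5 = 20/5 = 4
  x̄ = (7.4, 4),  deviation x̄ - mu_0 = (7.4, 4) - (5, 8) = (2.4, -4).

Step 2 — sample covariance matrix, S[i,j] = (1/(n-1)) · Σ_k (x_{k,i} - mean_i) · (x_{k,j} - mean_j), divisor n-1 = 4:
  S[X_1,X_1] = ((0.6)·(0.6) + (-0.4)·(-0.4) + (1.6)·(1.6) + (-2.4)·(-2.4) + (0.6)·(0.6)) / 4 = 9.2/4 = 2.3
  S[X_1,X_2] = ((0.6)·(-3) + (-0.4)·(4) + (1.6)·(1) + (-2.4)·(1) + (0.6)·(-3)) / 4 = -6/4 = -1.5
  S[X_2,X_2] = ((-3)·(-3) + (4)·(4) + (1)·(1) + (1)·(1) + (-3)·(-3)) / 4 = 36/4 = 9
  S = [[2.3, -1.5],
 [-1.5, 9]].

Step 3 — invert S. det(S) = 2.3·9 - (-1.5)² = 18.45.
  S^{-1} = (1/det) · [[d, -b], [-b, a]] = [[0.4878, 0.0813],
 [0.0813, 0.1247]].

Step 4 — quadratic form (x̄ - mu_0)^T · S^{-1} · (x̄ - mu_0):
  S^{-1} · (x̄ - mu_0) = (0.8455, -0.3035),
  (x̄ - mu_0)^T · [...] = (2.4)·(0.8455) + (-4)·(-0.3035) = 3.2434.

Step 5 — scale by n: T² = 5 · 3.2434 = 16.2168.

T² ≈ 16.2168


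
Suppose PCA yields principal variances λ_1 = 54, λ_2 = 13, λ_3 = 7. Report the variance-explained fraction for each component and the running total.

Step 1 — total variance = trace(Sigma) = Σ λ_i = 54 + 13 + 7 = 74.

Step 2 — fraction explained by component i = λ_i / Σ λ:
  PC1: 54/74 = 0.7297
  PC2: 13/74 = 0.1757
  PC3: 7/74 = 0.0946

Step 3 — cumulative fraction after k components = (λ_1 + ... + λ_k) / Σ λ:
  k = 1: 54/74 = 0.7297
  k = 2: (54 + 13)/74 = 67/74 = 0.9054
  k = 3: (54 + 13 + 7)/74 = 74/74 = 1

Summary (fraction, with percent):

explained: PC1 0.7297 (72.97%), PC2 0.1757 (17.57%), PC3 0.0946 (9.46%);  cumulative: 0.7297, 0.9054, 1


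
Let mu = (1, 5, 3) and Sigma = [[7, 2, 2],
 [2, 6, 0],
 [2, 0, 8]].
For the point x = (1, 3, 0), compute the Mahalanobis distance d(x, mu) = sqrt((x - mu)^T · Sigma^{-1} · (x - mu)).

Step 1 — centre the observation: (x - mu) = (0, -2, -3).

Step 2 — invert Sigma (cofactor / det for 3×3, or solve directly):
  Sigma^{-1} = [[0.1714, -0.0571, -0.0429],
 [-0.0571, 0.1857, 0.0143],
 [-0.0429, 0.0143, 0.1357]].

Step 3 — form the quadratic (x - mu)^T · Sigma^{-1} · (x - mu):
  Sigma^{-1} · (x - mu) = (0.2429, -0.4143, -0.4357).
  (x - mu)^T · [Sigma^{-1} · (x - mu)] = (0)·(0.2429) + (-2)·(-0.4143) + (-3)·(-0.4357) = 2.1357.

Step 4 — take square root: d = √(2.1357) ≈ 1.4614.

d(x, mu) = √(2.1357) ≈ 1.4614


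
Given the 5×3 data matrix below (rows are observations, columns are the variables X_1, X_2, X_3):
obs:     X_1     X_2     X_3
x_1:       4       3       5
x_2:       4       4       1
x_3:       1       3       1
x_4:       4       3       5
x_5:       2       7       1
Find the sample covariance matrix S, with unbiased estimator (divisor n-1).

Step 1 — column means:
  mean(X_1) = (4 + 4 + 1 + 4 + 2) / 5 = 15/5 = 3
  mean(X_2) = (3 + 4 + 3 + 3 + 7) / 5 = 20/5 = 4
  mean(X_3) = (5 + 1 + 1 + 5 + 1) / 5 = 13/5 = 2.6

Step 2 — sample covariance S[i,j] = (1/(n-1)) · Σ_k (x_{k,i} - mean_i) · (x_{k,j} - mean_j), with n-1 = 4.
  S[X_1,X_1] = ((1)·(1) + (1)·(1) + (-2)·(-2) + (1)·(1) + (-1)·(-1)) / 4 = 8/4 = 2
  S[X_1,X_2] = ((1)·(-1) + (1)·(0) + (-2)·(-1) + (1)·(-1) + (-1)·(3)) / 4 = -3/4 = -0.75
  S[X_1,X_3] = ((1)·(2.4) + (1)·(-1.6) + (-2)·(-1.6) + (1)·(2.4) + (-1)·(-1.6)) / 4 = 8/4 = 2
  S[X_2,X_2] = ((-1)·(-1) + (0)·(0) + (-1)·(-1) + (-1)·(-1) + (3)·(3)) / 4 = 12/4 = 3
  S[X_2,X_3] = ((-1)·(2.4) + (0)·(-1.6) + (-1)·(-1.6) + (-1)·(2.4) + (3)·(-1.6)) / 4 = -8/4 = -2
  S[X_3,X_3] = ((2.4)·(2.4) + (-1.6)·(-1.6) + (-1.6)·(-1.6) + (2.4)·(2.4) + (-1.6)·(-1.6)) / 4 = 19.2/4 = 4.8

S is symmetric (S[j,i] = S[i,j]). Assembling:

S = [[2, -0.75, 2],
 [-0.75, 3, -2],
 [2, -2, 4.8]]


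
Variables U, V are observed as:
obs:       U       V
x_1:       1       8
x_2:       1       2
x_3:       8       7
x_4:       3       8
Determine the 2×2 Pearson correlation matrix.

Step 1 — column means:
  mean(U) = (1 + 1 + 8 + 3) / 4 = 13/4 = 3.25
  mean(V) = (8 + 2 + 7 + 8) / 4 = 25/4 = 6.25

Step 2 — sample variances and covariances s[i,j] = (1/(n-1)) · Σ_k (x_{k,i} - mean_i) · (x_{k,j} - mean_j), with n-1 = 3:
  s[U,U] = ((-2.25)·(-2.25) + (-2.25)·(-2.25) + (4.75)·(4.75) + (-0.25)·(-0.25)) / 3 = 32.75/3 = 10.9167
  s[U,V] = ((-2.25)·(1.75) + (-2.25)·(-4.25) + (4.75)·(0.75) + (-0.25)·(1.75)) / 3 = 8.75/3 = 2.9167
  s[V,V] = ((1.75)·(1.75) + (-4.25)·(-4.25) + (0.75)·(0.75) + (1.75)·(1.75)) / 3 = 24.75/3 = 8.25
  Sample standard deviations s_i = √(s[i,i]):
  s(U) = √(10.9167) = 3.304
  s(V) = √(8.25) = 2.8723

Step 3 — r_{ij} = s_{ij} / (s_i · s_j):
  r[U,U] = 1 (diagonal).
  r[U,V] = 2.9167 / (3.304 · 2.8723) = 2.9167 / 9.4901 = 0.3073
  r[V,V] = 1 (diagonal).

R is symmetric with unit diagonal. Assembling:

R = [[1, 0.3073],
 [0.3073, 1]]


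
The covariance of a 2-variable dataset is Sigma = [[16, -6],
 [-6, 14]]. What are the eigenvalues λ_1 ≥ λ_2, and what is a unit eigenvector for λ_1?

Step 1 — characteristic polynomial of 2×2 Sigma:
  det(Sigma - λI) = λ² - trace · λ + det = 0.
  trace = 16 + 14 = 30, det = 16·14 - (-6)² = 188.
Step 2 — discriminant:
  Δ = trace² - 4·det = 900 - 752 = 148.
Step 3 — eigenvalues:
  λ = (trace ± √Δ)/2 = (30 ± 12.1655)/2,
  λ_1 = 21.0828,  λ_2 = 8.9172.

Step 4 — unit eigenvector for λ_1: solve (Sigma - λ_1 I)v = 0. First row:
  (16 - 21.0828)·v_x + (-6)·v_y = 0, i.e. (-5.0828)·v_x + (-6)·v_y = 0,
  so v ∝ (b, λ_1 - a) = (-6, 5.0828); multiply by -1 so the first entry is positive: u = (6, -5.0828).
  ||u|| = √((6)² + (-5.0828)²) = √(61.8345) ≈ 7.8635,
  v_1 = u/||u|| ≈ (0.763, -0.6464) (||v_1|| = 1).

λ_1 = 21.0828,  λ_2 = 8.9172;  v_1 ≈ (0.763, -0.6464)


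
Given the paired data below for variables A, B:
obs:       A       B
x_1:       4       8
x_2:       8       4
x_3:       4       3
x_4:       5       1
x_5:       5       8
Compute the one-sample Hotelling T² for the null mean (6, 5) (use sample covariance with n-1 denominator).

Step 1 — sample mean vector:
  mean(A) = (4 + 8 + 4 + 5 + 5) / 5 = 26/5 = 5.2
  mean(B) = (8 + 4 + 3 + 1 + 8) / 5 = 24/5 = 4.8
  x̄ = (5.2, 4.8),  deviation x̄ - mu_0 = (5.2, 4.8) - (6, 5) = (-0.8, -0.2).

Step 2 — sample covariance matrix, S[i,j] = (1/(n-1)) · Σ_k (x_{k,i} - mean_i) · (x_{k,j} - mean_j), divisor n-1 = 4:
  S[A,A] = ((-1.2)·(-1.2) + (2.8)·(2.8) + (-1.2)·(-1.2) + (-0.2)·(-0.2) + (-0.2)·(-0.2)) / 4 = 10.8/4 = 2.7
  S[A,B] = ((-1.2)·(3.2) + (2.8)·(-0.8) + (-1.2)·(-1.8) + (-0.2)·(-3.8) + (-0.2)·(3.2)) / 4 = -3.8/4 = -0.95
  S[B,B] = ((3.2)·(3.2) + (-0.8)·(-0.8) + (-1.8)·(-1.8) + (-3.8)·(-3.8) + (3.2)·(3.2)) / 4 = 38.8/4 = 9.7
  S = [[2.7, -0.95],
 [-0.95, 9.7]].

Step 3 — invert S. det(S) = 2.7·9.7 - (-0.95)² = 25.2875.
  S^{-1} = (1/det) · [[d, -b], [-b, a]] = [[0.3836, 0.0376],
 [0.0376, 0.1068]].

Step 4 — quadratic form (x̄ - mu_0)^T · S^{-1} · (x̄ - mu_0):
  S^{-1} · (x̄ - mu_0) = (-0.3144, -0.0514),
  (x̄ - mu_0)^T · [...] = (-0.8)·(-0.3144) + (-0.2)·(-0.0514) = 0.2618.

Step 5 — scale by n: T² = 5 · 0.2618 = 1.3089.

T² ≈ 1.3089


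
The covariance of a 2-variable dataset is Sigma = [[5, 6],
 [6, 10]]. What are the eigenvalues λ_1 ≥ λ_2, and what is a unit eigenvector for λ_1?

Step 1 — characteristic polynomial of 2×2 Sigma:
  det(Sigma - λI) = λ² - trace · λ + det = 0.
  trace = 5 + 10 = 15, det = 5·10 - (6)² = 14.
Step 2 — discriminant:
  Δ = trace² - 4·det = 225 - 56 = 169.
Step 3 — eigenvalues:
  λ = (trace ± √Δ)/2 = (15 ± 13)/2,
  λ_1 = 14,  λ_2 = 1.

Step 4 — unit eigenvector for λ_1: solve (Sigma - λ_1 I)v = 0. First row:
  (5 - 14)·v_x + (6)·v_y = 0, i.e. (-9)·v_x + (6)·v_y = 0,
  so v ∝ (b, λ_1 - a) = (6, 9) = u.
  ||u|| = √((6)² + (9)²) = √(117) ≈ 10.8167,
  v_1 = u/||u|| ≈ (0.5547, 0.8321) (||v_1|| = 1).

λ_1 = 14,  λ_2 = 1;  v_1 ≈ (0.5547, 0.8321)


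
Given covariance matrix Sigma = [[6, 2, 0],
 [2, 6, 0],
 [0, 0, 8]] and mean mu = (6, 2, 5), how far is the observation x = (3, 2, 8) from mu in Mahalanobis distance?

Step 1 — centre the observation: (x - mu) = (-3, 0, 3).

Step 2 — invert Sigma (cofactor / det for 3×3, or solve directly):
  Sigma^{-1} = [[0.1875, -0.0625, 0],
 [-0.0625, 0.1875, 0],
 [0, 0, 0.125]].

Step 3 — form the quadratic (x - mu)^T · Sigma^{-1} · (x - mu):
  Sigma^{-1} · (x - mu) = (-0.5625, 0.1875, 0.375).
  (x - mu)^T · [Sigma^{-1} · (x - mu)] = (-3)·(-0.5625) + (0)·(0.1875) + (3)·(0.375) = 2.8125.

Step 4 — take square root: d = √(2.8125) ≈ 1.6771.

d(x, mu) = √(2.8125) ≈ 1.6771


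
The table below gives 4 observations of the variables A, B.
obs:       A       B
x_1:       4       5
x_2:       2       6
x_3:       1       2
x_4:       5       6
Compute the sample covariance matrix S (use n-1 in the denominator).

Step 1 — column means:
  mean(A) = (4 + 2 + 1 + 5) / 4 = 12/4 = 3
  mean(B) = (5 + 6 + 2 + 6) / 4 = 19/4 = 4.75

Step 2 — sample covariance S[i,j] = (1/(n-1)) · Σ_k (x_{k,i} - mean_i) · (x_{k,j} - mean_j), with n-1 = 3.
  S[A,A] = ((1)·(1) + (-1)·(-1) + (-2)·(-2) + (2)·(2)) / 3 = 10/3 = 3.3333
  S[A,B] = ((1)·(0.25) + (-1)·(1.25) + (-2)·(-2.75) + (2)·(1.25)) / 3 = 7/3 = 2.3333
  S[B,B] = ((0.25)·(0.25) + (1.25)·(1.25) + (-2.75)·(-2.75) + (1.25)·(1.25)) / 3 = 10.75/3 = 3.5833

S is symmetric (S[j,i] = S[i,j]). Assembling:

S = [[3.3333, 2.3333],
 [2.3333, 3.5833]]


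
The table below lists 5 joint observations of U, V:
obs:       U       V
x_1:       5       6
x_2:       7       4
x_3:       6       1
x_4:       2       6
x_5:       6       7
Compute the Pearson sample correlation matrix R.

Step 1 — column means:
  mean(U) = (5 + 7 + 6 + 2 + 6) / 5 = 26/5 = 5.2
  mean(V) = (6 + 4 + 1 + 6 + 7) / 5 = 24/5 = 4.8

Step 2 — sample variances and covariances s[i,j] = (1/(n-1)) · Σ_k (x_{k,i} - mean_i) · (x_{k,j} - mean_j), with n-1 = 4:
  s[U,U] = ((-0.2)·(-0.2) + (1.8)·(1.8) + (0.8)·(0.8) + (-3.2)·(-3.2) + (0.8)·(0.8)) / 4 = 14.8/4 = 3.7
  s[U,V] = ((-0.2)·(1.2) + (1.8)·(-0.8) + (0.8)·(-3.8) + (-3.2)·(1.2) + (0.8)·(2.2)) / 4 = -6.8/4 = -1.7
  s[V,V] = ((1.2)·(1.2) + (-0.8)·(-0.8) + (-3.8)·(-3.8) + (1.2)·(1.2) + (2.2)·(2.2)) / 4 = 22.8/4 = 5.7
  Sample standard deviations s_i = √(s[i,i]):
  s(U) = √(3.7) = 1.9235
  s(V) = √(5.7) = 2.3875

Step 3 — r_{ij} = s_{ij} / (s_i · s_j):
  r[U,U] = 1 (diagonal).
  r[U,V] = -1.7 / (1.9235 · 2.3875) = -1.7 / 4.5924 = -0.3702
  r[V,V] = 1 (diagonal).

R is symmetric with unit diagonal. Assembling:

R = [[1, -0.3702],
 [-0.3702, 1]]


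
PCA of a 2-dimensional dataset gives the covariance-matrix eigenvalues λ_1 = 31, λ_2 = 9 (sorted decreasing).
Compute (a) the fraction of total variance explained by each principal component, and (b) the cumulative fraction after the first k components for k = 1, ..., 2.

Step 1 — total variance = trace(Sigma) = Σ λ_i = 31 + 9 = 40.

Step 2 — fraction explained by component i = λ_i / Σ λ:
  PC1: 31/40 = 0.775
  PC2: 9/40 = 0.225

Step 3 — cumulative fraction after k components = (λ_1 + ... + λ_k) / Σ λ:
  k = 1: 31/40 = 0.775
  k = 2: (31 + 9)/40 = 40/40 = 1

Summary (fraction, with percent):

explained: PC1 0.775 (77.5%), PC2 0.225 (22.5%);  cumulative: 0.775, 1


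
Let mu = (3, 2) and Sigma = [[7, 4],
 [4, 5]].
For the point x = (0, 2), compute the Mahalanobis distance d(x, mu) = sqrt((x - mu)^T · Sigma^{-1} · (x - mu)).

Step 1 — centre the observation: (x - mu) = (-3, 0).

Step 2 — invert Sigma. det(Sigma) = 7·5 - (4)² = 19.
  Sigma^{-1} = (1/det) · [[d, -b], [-b, a]] = [[0.2632, -0.2105],
 [-0.2105, 0.3684]].

Step 3 — form the quadratic (x - mu)^T · Sigma^{-1} · (x - mu):
  Sigma^{-1} · (x - mu) = (-0.7895, 0.6316).
  (x - mu)^T · [Sigma^{-1} · (x - mu)] = (-3)·(-0.7895) + (0)·(0.6316) = 2.3684.

Step 4 — take square root: d = √(2.3684) ≈ 1.539.

d(x, mu) = √(2.3684) ≈ 1.539


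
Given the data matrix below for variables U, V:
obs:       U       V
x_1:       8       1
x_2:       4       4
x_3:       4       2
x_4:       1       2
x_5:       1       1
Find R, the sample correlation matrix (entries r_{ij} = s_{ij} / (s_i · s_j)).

Step 1 — column means:
  mean(U) = (8 + 4 + 4 + 1 + 1) / 5 = 18/5 = 3.6
  mean(V) = (1 + 4 + 2 + 2 + 1) / 5 = 10/5 = 2

Step 2 — sample variances and covariances s[i,j] = (1/(n-1)) · Σ_k (x_{k,i} - mean_i) · (x_{k,j} - mean_j), with n-1 = 4:
  s[U,U] = ((4.4)·(4.4) + (0.4)·(0.4) + (0.4)·(0.4) + (-2.6)·(-2.6) + (-2.6)·(-2.6)) / 4 = 33.2/4 = 8.3
  s[U,V] = ((4.4)·(-1) + (0.4)·(2) + (0.4)·(0) + (-2.6)·(0) + (-2.6)·(-1)) / 4 = -1/4 = -0.25
  s[V,V] = ((-1)·(-1) + (2)·(2) + (0)·(0) + (0)·(0) + (-1)·(-1)) / 4 = 6/4 = 1.5
  Sample standard deviations s_i = √(s[i,i]):
  s(U) = √(8.3) = 2.881
  s(V) = √(1.5) = 1.2247

Step 3 — r_{ij} = s_{ij} / (s_i · s_j):
  r[U,U] = 1 (diagonal).
  r[U,V] = -0.25 / (2.881 · 1.2247) = -0.25 / 3.5285 = -0.0709
  r[V,V] = 1 (diagonal).

R is symmetric with unit diagonal. Assembling:

R = [[1, -0.0709],
 [-0.0709, 1]]


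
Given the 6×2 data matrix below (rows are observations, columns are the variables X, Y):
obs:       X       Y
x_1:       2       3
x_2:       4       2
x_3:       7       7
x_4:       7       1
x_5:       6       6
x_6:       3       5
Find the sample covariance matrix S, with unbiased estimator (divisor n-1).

Step 1 — column means:
  mean(X) = (2 + 4 + 7 + 7 + 6 + 3) / 6 = 29/6 = 4.8333
  mean(Y) = (3 + 2 + 7 + 1 + 6 + 5) / 6 = 24/6 = 4

Step 2 — sample covariance S[i,j] = (1/(n-1)) · Σ_k (x_{k,i} - mean_i) · (x_{k,j} - mean_j), with n-1 = 5.
  S[X,X] = ((-2.8333)·(-2.8333) + (-0.8333)·(-0.8333) + (2.1667)·(2.1667) + (2.1667)·(2.1667) + (1.1667)·(1.1667) + (-1.8333)·(-1.8333)) / 5 = 22.8333/5 = 4.5667
  S[X,Y] = ((-2.8333)·(-1) + (-0.8333)·(-2) + (2.1667)·(3) + (2.1667)·(-3) + (1.1667)·(2) + (-1.8333)·(1)) / 5 = 5/5 = 1
  S[Y,Y] = ((-1)·(-1) + (-2)·(-2) + (3)·(3) + (-3)·(-3) + (2)·(2) + (1)·(1)) / 5 = 28/5 = 5.6

S is symmetric (S[j,i] = S[i,j]). Assembling:

S = [[4.5667, 1],
 [1, 5.6]]


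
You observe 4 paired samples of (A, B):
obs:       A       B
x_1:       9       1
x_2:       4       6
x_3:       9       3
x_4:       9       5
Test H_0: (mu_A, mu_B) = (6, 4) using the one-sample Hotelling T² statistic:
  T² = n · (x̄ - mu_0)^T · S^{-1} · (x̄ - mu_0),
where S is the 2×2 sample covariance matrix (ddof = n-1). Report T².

Step 1 — sample mean vector:
  mean(A) = (9 + 4 + 9 + 9) / 4 = 31/4 = 7.75
  mean(B) = (1 + 6 + 3 + 5) / 4 = 15/4 = 3.75
  x̄ = (7.75, 3.75),  deviation x̄ - mu_0 = (7.75, 3.75) - (6, 4) = (1.75, -0.25).

Step 2 — sample covariance matrix, S[i,j] = (1/(n-1)) · Σ_k (x_{k,i} - mean_i) · (x_{k,j} - mean_j), divisor n-1 = 3:
  S[A,A] = ((1.25)·(1.25) + (-3.75)·(-3.75) + (1.25)·(1.25) + (1.25)·(1.25)) / 3 = 18.75/3 = 6.25
  S[A,B] = ((1.25)·(-2.75) + (-3.75)·(2.25) + (1.25)·(-0.75) + (1.25)·(1.25)) / 3 = -11.25/3 = -3.75
  S[B,B] = ((-2.75)·(-2.75) + (2.25)·(2.25) + (-0.75)·(-0.75) + (1.25)·(1.25)) / 3 = 14.75/3 = 4.9167
  S = [[6.25, -3.75],
 [-3.75, 4.9167]].

Step 3 — invert S. det(S) = 6.25·4.9167 - (-3.75)² = 16.6667.
  S^{-1} = (1/det) · [[d, -b], [-b, a]] = [[0.295, 0.225],
 [0.225, 0.375]].

Step 4 — quadratic form (x̄ - mu_0)^T · S^{-1} · (x̄ - mu_0):
  S^{-1} · (x̄ - mu_0) = (0.46, 0.3),
  (x̄ - mu_0)^T · [...] = (1.75)·(0.46) + (-0.25)·(0.3) = 0.73.

Step 5 — scale by n: T² = 4 · 0.73 = 2.92.

T² ≈ 2.92


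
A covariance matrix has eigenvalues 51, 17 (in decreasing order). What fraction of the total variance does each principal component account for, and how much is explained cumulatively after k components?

Step 1 — total variance = trace(Sigma) = Σ λ_i = 51 + 17 = 68.

Step 2 — fraction explained by component i = λ_i / Σ λ:
  PC1: 51/68 = 0.75
  PC2: 17/68 = 0.25

Step 3 — cumulative fraction after k components = (λ_1 + ... + λ_k) / Σ λ:
  k = 1: 51/68 = 0.75
  k = 2: (51 + 17)/68 = 68/68 = 1

Summary (fraction, with percent):

explained: PC1 0.75 (75%), PC2 0.25 (25%);  cumulative: 0.75, 1


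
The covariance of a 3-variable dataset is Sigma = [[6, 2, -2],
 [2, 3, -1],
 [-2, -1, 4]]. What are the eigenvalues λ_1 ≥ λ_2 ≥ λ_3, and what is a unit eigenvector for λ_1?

Step 1 — characteristic polynomial p(λ) = det(λI - Sigma) = λ³ - tr·λ² + c_1·λ - det, where tr = trace, c_1 = sum of the principal 2×2 minors, det = det(Sigma):
  tr = 6 + 3 + 4 = 13,
  c_1 = (6·3 - (2)²) + (6·4 - (-2)²) + (3·4 - (-1)²) = 14 + 20 + 11 = 45,
  det = 6·(3·4 - (-1)²) - (2)·((2)·4 - (-1)·(-2)) + (-2)·((2)·(-1) - 3·(-2)) = 6·(11) - (2)·(6) + (-2)·(4) = 46.
  So p(λ) = λ³ - 13λ² + 45λ - 46.
Step 2 — look for an integer root (rational root theorem: any rational root is an integer divisor of 46). Testing λ = 2:
  p(2) = 8 - 52 + 90 - 46 = 0  ✓
  Dividing out (λ - 2): p(λ) = (λ - 2)(λ² - 11λ + 23).
Step 3 — remaining eigenvalues from the quadratic λ² - 11λ + 23 = 0:
  Δ = 11² - 4·23 = 121 - 92 = 29,  λ = (11 ± √29)/2 = (11 ± 5.3852)/2 ≈ 8.1926 or 2.8074.
  Sorted: λ_1 = 8.1926,  λ_2 = 2.8074,  λ_3 = 2  (check: sum = 13 = tr ✓).

Step 4 — unit eigenvector for λ_1 ≈ 8.1926: v spans the null space of (Sigma - λ_1 I), whose rows are
  r_1 = (-2.1926, 2, -2),  r_2 = (2, -5.1926, -1),  r_3 = (-2, -1, -4.1926).
  v is orthogonal to every row, so take v ∝ r_1 × r_2 = ((2)·(-1) - (-2)·(-5.1926), (-2)·(2) - (-2.1926)·(-1), (-2.1926)·(-5.1926) - (2)·(2)) ≈ (-12.3852, -6.1926, 7.3852).
  Rescale (multiply by -1 so the first nonzero entry is positive): u = (12.3852, 6.1926, -7.3852).
  ||u|| = √((12.3852)² + (6.1926)² + (-7.3852)²) = √(246.281) ≈ 15.6933,  v_1 = u/||u|| ≈ (0.7892, 0.3946, -0.4706) (||v_1|| = 1).

λ_1 = 8.1926,  λ_2 = 2.8074,  λ_3 = 2;  v_1 ≈ (0.7892, 0.3946, -0.4706)


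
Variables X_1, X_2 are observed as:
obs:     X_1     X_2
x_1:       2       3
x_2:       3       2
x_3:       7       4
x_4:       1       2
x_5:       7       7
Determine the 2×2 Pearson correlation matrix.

Step 1 — column means:
  mean(X_1) = (2 + 3 + 7 + 1 + 7) / 5 = 20/5 = 4
  mean(X_2) = (3 + 2 + 4 + 2 + 7) / 5 = 18/5 = 3.6

Step 2 — sample variances and covariances s[i,j] = (1/(n-1)) · Σ_k (x_{k,i} - mean_i) · (x_{k,j} - mean_j), with n-1 = 4:
  s[X_1,X_1] = ((-2)·(-2) + (-1)·(-1) + (3)·(3) + (-3)·(-3) + (3)·(3)) / 4 = 32/4 = 8
  s[X_1,X_2] = ((-2)·(-0.6) + (-1)·(-1.6) + (3)·(0.4) + (-3)·(-1.6) + (3)·(3.4)) / 4 = 19/4 = 4.75
  s[X_2,X_2] = ((-0.6)·(-0.6) + (-1.6)·(-1.6) + (0.4)·(0.4) + (-1.6)·(-1.6) + (3.4)·(3.4)) / 4 = 17.2/4 = 4.3
  Sample standard deviations s_i = √(s[i,i]):
  s(X_1) = √(8) = 2.8284
  s(X_2) = √(4.3) = 2.0736

Step 3 — r_{ij} = s_{ij} / (s_i · s_j):
  r[X_1,X_1] = 1 (diagonal).
  r[X_1,X_2] = 4.75 / (2.8284 · 2.0736) = 4.75 / 5.8652 = 0.8099
  r[X_2,X_2] = 1 (diagonal).

R is symmetric with unit diagonal. Assembling:

R = [[1, 0.8099],
 [0.8099, 1]]


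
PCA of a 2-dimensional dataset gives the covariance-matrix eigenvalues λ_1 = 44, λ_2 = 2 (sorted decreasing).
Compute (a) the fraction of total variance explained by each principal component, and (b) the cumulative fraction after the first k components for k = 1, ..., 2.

Step 1 — total variance = trace(Sigma) = Σ λ_i = 44 + 2 = 46.

Step 2 — fraction explained by component i = λ_i / Σ λ:
  PC1: 44/46 = 0.9565
  PC2: 2/46 = 0.0435

Step 3 — cumulative fraction after k components = (λ_1 + ... + λ_k) / Σ λ:
  k = 1: 44/46 = 0.9565
  k = 2: (44 + 2)/46 = 46/46 = 1

Summary (fraction, with percent):

explained: PC1 0.9565 (95.65%), PC2 0.0435 (4.35%);  cumulative: 0.9565, 1


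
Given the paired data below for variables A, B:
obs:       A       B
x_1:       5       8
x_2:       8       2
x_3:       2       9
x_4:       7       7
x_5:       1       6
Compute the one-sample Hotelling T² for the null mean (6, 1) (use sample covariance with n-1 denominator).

Step 1 — sample mean vector:
  mean(A) = (5 + 8 + 2 + 7 + 1) / 5 = 23/5 = 4.6
  mean(B) = (8 + 2 + 9 + 7 + 6) / 5 = 32/5 = 6.4
  x̄ = (4.6, 6.4),  deviation x̄ - mu_0 = (4.6, 6.4) - (6, 1) = (-1.4, 5.4).

Step 2 — sample covariance matrix, S[i,j] = (1/(n-1)) · Σ_k (x_{k,i} - mean_i) · (x_{k,j} - mean_j), divisor n-1 = 4:
  S[A,A] = ((0.4)·(0.4) + (3.4)·(3.4) + (-2.6)·(-2.6) + (2.4)·(2.4) + (-3.6)·(-3.6)) / 4 = 37.2/4 = 9.3
  S[A,B] = ((0.4)·(1.6) + (3.4)·(-4.4) + (-2.6)·(2.6) + (2.4)·(0.6) + (-3.6)·(-0.4)) / 4 = -18.2/4 = -4.55
  S[B,B] = ((1.6)·(1.6) + (-4.4)·(-4.4) + (2.6)·(2.6) + (0.6)·(0.6) + (-0.4)·(-0.4)) / 4 = 29.2/4 = 7.3
  S = [[9.3, -4.55],
 [-4.55, 7.3]].

Step 3 — invert S. det(S) = 9.3·7.3 - (-4.55)² = 47.1875.
  S^{-1} = (1/det) · [[d, -b], [-b, a]] = [[0.1547, 0.0964],
 [0.0964, 0.1971]].

Step 4 — quadratic form (x̄ - mu_0)^T · S^{-1} · (x̄ - mu_0):
  S^{-1} · (x̄ - mu_0) = (0.3041, 0.9293),
  (x̄ - mu_0)^T · [...] = (-1.4)·(0.3041) + (5.4)·(0.9293) = 4.5923.

Step 5 — scale by n: T² = 5 · 4.5923 = 22.9616.

T² ≈ 22.9616


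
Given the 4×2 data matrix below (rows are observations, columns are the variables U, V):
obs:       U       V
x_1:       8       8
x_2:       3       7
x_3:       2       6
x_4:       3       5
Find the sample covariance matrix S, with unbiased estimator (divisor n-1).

Step 1 — column means:
  mean(U) = (8 + 3 + 2 + 3) / 4 = 16/4 = 4
  mean(V) = (8 + 7 + 6 + 5) / 4 = 26/4 = 6.5

Step 2 — sample covariance S[i,j] = (1/(n-1)) · Σ_k (x_{k,i} - mean_i) · (x_{k,j} - mean_j), with n-1 = 3.
  S[U,U] = ((4)·(4) + (-1)·(-1) + (-2)·(-2) + (-1)·(-1)) / 3 = 22/3 = 7.3333
  S[U,V] = ((4)·(1.5) + (-1)·(0.5) + (-2)·(-0.5) + (-1)·(-1.5)) / 3 = 8/3 = 2.6667
  S[V,V] = ((1.5)·(1.5) + (0.5)·(0.5) + (-0.5)·(-0.5) + (-1.5)·(-1.5)) / 3 = 5/3 = 1.6667

S is symmetric (S[j,i] = S[i,j]). Assembling:

S = [[7.3333, 2.6667],
 [2.6667, 1.6667]]
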